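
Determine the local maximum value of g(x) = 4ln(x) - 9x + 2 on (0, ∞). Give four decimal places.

g'(x) = 4/x − 9 = 0 gives x = 4/9.
g''(x) = -4/x², which is negative for x > 0, so this is a local maximum.
g(4/9) = 4·ln(4/9) - 4 + 2 ≈ -5.2437.

-5.2437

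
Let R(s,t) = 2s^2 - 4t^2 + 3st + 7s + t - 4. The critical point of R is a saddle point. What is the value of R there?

-379/41

∂R/∂s = 4s + 3t + 7 = 0 and ∂R/∂t = 3s - 8t + 1 = 0, so (s, t) = (-59/41, -17/41).
The Hessian has R_{ss} = 4, R_{tt} = -8, R_{st} = 3, giving D = -41 < 0, so the point is a saddle point.
R(-59/41, -17/41) = -379/41.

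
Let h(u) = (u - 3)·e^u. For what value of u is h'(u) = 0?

2

Differentiating with the product rule gives h'(u) = (u - 2)·e^u. Since e^u > 0, the only critical point is u = 2.
h''(2) has the same sign as 1 > 0, so this is a local minimum.
h(2) = (-1)·e^(2) ≈ -7.3891.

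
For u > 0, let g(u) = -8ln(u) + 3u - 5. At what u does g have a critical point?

g'(u) = -8/u + 3 = 0 gives u = 8/3.
g''(u) = 8/u², which is positive for u > 0, so this is a local minimum.
g(8/3) = -8·ln(8/3) + 8 - 5 ≈ -4.8466.

8/3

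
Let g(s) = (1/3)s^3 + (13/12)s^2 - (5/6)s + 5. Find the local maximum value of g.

g'(s) = s^2 + (13/6)s - 5/6. Setting g'(s) = 0 gives s ∈ {-5/2, 1/3}.
Second-derivative test with g''(s) = 2s + 13/6: g''(-5/2) = -17/6 < 0 ⇒ local maximum; g''(1/3) = 17/6 > 0 ⇒ local minimum.
So the local maximum value is g(-5/2) = 415/48.

415/48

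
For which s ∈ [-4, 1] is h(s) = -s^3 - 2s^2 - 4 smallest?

Differentiating, h'(s) = -3s^2 - 4s; which vanishes at s = -4/3 and s = 0.
Compare values at every candidate in [-4, 1]: h(-4) = 28, h(-4/3) = -140/27, h(0) = -4, h(1) = -7.
The minimum over the interval is -7, attained at s = 1.

1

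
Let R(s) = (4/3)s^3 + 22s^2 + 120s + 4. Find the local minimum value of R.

R'(s) = 4s^2 + 44s + 120 = 0 at s = -6, -5.
Second-derivative test with R''(s) = 8s + 44: R''(-6) = -4 < 0 ⇒ local maximum; R''(-5) = 4 > 0 ⇒ local minimum.
Thus R has its local minimum at s = -5, with value -638/3.

-638/3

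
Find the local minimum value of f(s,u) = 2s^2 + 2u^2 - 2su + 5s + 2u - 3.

∂f/∂s = 4s - 2u + 5 = 0 and ∂f/∂u = -2s + 4u + 2 = 0, so (s, u) = (-2, -3/2).
The Hessian has f_{ss} = 4, f_{uu} = 4, f_{su} = -2, giving D = 12 > 0 with f_{ss} > 0, so the point is a local minimum.
f(-2, -3/2) = -19/2.

-19/2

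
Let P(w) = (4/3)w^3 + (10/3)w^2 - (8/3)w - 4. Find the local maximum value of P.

P'(w) = 4w^2 + (20/3)w - 8/3. Setting P'(w) = 0 gives w ∈ {-2, 1/3}.
P''(w) = 8w + 20/3. P''(-2) = -28/3 < 0 ⇒ local maximum; P''(1/3) = 28/3 > 0 ⇒ local minimum.
The local maximum is P(-2) = 4.

4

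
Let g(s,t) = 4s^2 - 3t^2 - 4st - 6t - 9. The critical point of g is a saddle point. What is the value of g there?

-27/4

∂g/∂s = 8s - 4t = 0 and ∂g/∂t = -4s - 6t - 6 = 0, so (s, t) = (-3/8, -3/4).
The Hessian has g_{ss} = 8, g_{tt} = -6, g_{st} = -4, giving D = -64 < 0, so the point is a saddle point.
g(-3/8, -3/4) = -27/4.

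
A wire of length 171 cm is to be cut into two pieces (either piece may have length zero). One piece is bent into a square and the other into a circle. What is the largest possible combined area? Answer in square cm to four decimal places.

Let x be the length used for the square. Square side x/4; circle radius (171−x)/(2π).
A(x) = (x/4)² + π·((171−x)/(2π))² = x²/16 + (171−x)²/(4π) for 0 ≤ x ≤ 171. A'(x) = x/8 − (171−x)/(2π) = 0 gives x = 4·171/(π+4) ≈ 95.7770.
A'' > 0, so the interior critical point is a minimum; the maximum is at an endpoint. A(0) = 2326.9248 and A(171) = 1827.5625, so the largest area is 2326.9248.

2326.9248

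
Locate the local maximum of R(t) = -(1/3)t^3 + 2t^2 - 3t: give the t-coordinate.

3

Critical points: R'(t) = -t^2 + 4t - 3 vanishes at t = 1, 3.
Since R''(t) = -2t + 4, we get R''(1) = 2 > 0 ⇒ local minimum; R''(3) = -2 < 0 ⇒ local maximum.
Thus R has its local maximum at t = 3, with value 0.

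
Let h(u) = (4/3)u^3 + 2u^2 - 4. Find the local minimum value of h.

Critical points: h'(u) = 4u^2 + 4u vanishes at u = -1, 0.
h''(u) = 8u + 4. h''(-1) = -4 < 0 ⇒ local maximum; h''(0) = 4 > 0 ⇒ local minimum.
So the local minimum value is h(0) = -4.

-4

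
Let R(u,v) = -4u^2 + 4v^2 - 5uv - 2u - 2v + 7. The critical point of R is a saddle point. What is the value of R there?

643/89

∂R/∂u = -8u - 5v - 2 = 0 and ∂R/∂v = -5u + 8v - 2 = 0, so (u, v) = (-26/89, 6/89).
The Hessian has R_{uu} = -8, R_{vv} = 8, R_{uv} = -5, giving D = -89 < 0, so the point is a saddle point.
R(-26/89, 6/89) = 643/89.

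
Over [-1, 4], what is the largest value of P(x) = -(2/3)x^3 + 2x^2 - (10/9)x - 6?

-20/9

P'(x) = -2x^2 + 4x - 10/9, which vanishes at x = 1/3 and x = 5/3.
Compare values at every candidate in [-1, 4]: P(-1) = -20/9; P(1/3) = -500/81; P(5/3) = -436/81; P(4) = -190/9.
So the maximum is P(-1) = -20/9.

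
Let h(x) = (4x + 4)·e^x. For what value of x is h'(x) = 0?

-2

h'(x) = 4·e^x + (4x + 4)·1·e^x = (4x + 8)·e^x. Since e^x > 0, the only critical point is x = -2.
h''(-2) has the same sign as 4 > 0, so this is a local minimum.
h(-2) = (-4)·e^(-2) ≈ -0.5413.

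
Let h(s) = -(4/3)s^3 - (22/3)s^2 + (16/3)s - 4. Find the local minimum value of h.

-172/3

Critical points: h'(s) = -4s^2 - (44/3)s + 16/3 vanishes at s = -4, 1/3.
Second-derivative test with h''(s) = -8s - 44/3: h''(-4) = 52/3 > 0 ⇒ local minimum; h''(1/3) = -52/3 < 0 ⇒ local maximum.
Thus h has its local minimum at s = -4, with value -172/3.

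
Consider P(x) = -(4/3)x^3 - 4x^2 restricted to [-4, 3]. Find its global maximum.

64/3

The derivative is -4x^2 - 8x, which vanishes at x = -2 and x = 0.
Compare values at every candidate in [-4, 3]: P(-4) = 64/3,  P(-2) = -16/3,  P(0) = 0,  P(3) = -72.
So the maximum is P(-4) = 64/3.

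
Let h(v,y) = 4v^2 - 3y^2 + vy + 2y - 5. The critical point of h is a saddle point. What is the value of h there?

∂h/∂v = 8v + y = 0 and ∂h/∂y = v - 6y + 2 = 0, so (v, y) = (-2/49, 16/49).
The Hessian has h_{vv} = 8, h_{yy} = -6, h_{vy} = 1, giving D = -49 < 0, so the point is a saddle point.
h(-2/49, 16/49) = -229/49.

-229/49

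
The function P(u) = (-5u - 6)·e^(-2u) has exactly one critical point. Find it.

P'(u) = (-5)·e^(-2u) + (-5u - 6)·(-2)·e^(-2u) = (10u + 7)·e^(-2u). Since e^(-2u) > 0, the only critical point is u = -7/10.
P''(-7/10) has the same sign as 10 > 0, so this is a local minimum.
P(-7/10) = (-5/2)·e^(7/5) ≈ -10.1380.

-7/10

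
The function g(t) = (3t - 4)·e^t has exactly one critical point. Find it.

1/3

g'(t) = 3·e^t + (3t - 4)·1·e^t = (3t - 1)·e^t. Since e^t > 0, the only critical point is t = 1/3.
g''(1/3) has the same sign as 3 > 0, so this is a local minimum.
g(1/3) = (-3)·e^(1/3) ≈ -4.1868.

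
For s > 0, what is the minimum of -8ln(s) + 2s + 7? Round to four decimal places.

g'(s) = -8/s + 2 = 0 gives s = 4.
g''(s) = 8/s², which is positive for s > 0, so this is a local minimum.
g(4) = -8·ln(4) + 8 + 7 ≈ 3.9096.

3.9096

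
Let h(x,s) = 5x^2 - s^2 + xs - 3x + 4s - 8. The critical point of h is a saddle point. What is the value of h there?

-85/21

∂h/∂x = 10x + s - 3 = 0 and ∂h/∂s = x - 2s + 4 = 0, so (x, s) = (2/21, 43/21).
The Hessian has h_{xx} = 10, h_{ss} = -2, h_{xs} = 1, giving D = -21 < 0, so the point is a saddle point.
h(2/21, 43/21) = -85/21.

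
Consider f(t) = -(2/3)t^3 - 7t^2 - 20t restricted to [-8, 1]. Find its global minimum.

-83/3

The derivative is -2t^2 - 14t - 20, which vanishes at t = -5 and t = -2.
Compare values at every candidate in [-8, 1]: f(-8) = 160/3, f(-5) = 25/3, f(-2) = 52/3, f(1) = -83/3.
So the minimum is f(1) = -83/3.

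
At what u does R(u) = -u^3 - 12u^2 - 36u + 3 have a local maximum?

-2

Critical points: R'(u) = -3u^2 - 24u - 36 vanishes at u = -6, -2.
Second-derivative test with R''(u) = -6u - 24: R''(-6) = 12 > 0 ⇒ local minimum; R''(-2) = -12 < 0 ⇒ local maximum.
Thus R has its local maximum at u = -2, with value 35.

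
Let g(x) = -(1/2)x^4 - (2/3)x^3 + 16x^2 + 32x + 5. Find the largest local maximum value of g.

g'(x) = -2x^3 - 2x^2 + 32x + 32. Setting g'(x) = 0 gives x ∈ {-4, -1, 4}.
Second-derivative test with g''(x) = -6x^2 - 4x + 32: g''(-4) = -48 < 0 ⇒ local maximum; g''(-1) = 30 > 0 ⇒ local minimum; g''(4) = -80 < 0 ⇒ local maximum.
The largest local maximum is g(4) = 655/3.

655/3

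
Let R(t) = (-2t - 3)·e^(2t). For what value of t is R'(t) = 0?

Differentiating with the product rule gives R'(t) = (-4t - 8)·e^(2t). Since e^(2t) > 0, the only critical point is t = -2.
R''(-2) has the same sign as -4 < 0, so this is a local maximum.
R(-2) = (1)·e^(-4) ≈ 0.0183.

-2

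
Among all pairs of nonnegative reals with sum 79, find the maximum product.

With x + y = 79, the product is P(x) = x(79 − x).
P'(x) = 79 − 2x = 0 gives x = 79/2; P'' = −2 < 0, so this is the maximum.
P = 79/2·79/2 = 6241/4.

6241/4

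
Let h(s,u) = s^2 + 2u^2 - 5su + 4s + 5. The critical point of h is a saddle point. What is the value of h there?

∂h/∂s = 2s - 5u + 4 = 0 and ∂h/∂u = -5s + 4u = 0, so (s, u) = (16/17, 20/17).
The Hessian has h_{ss} = 2, h_{uu} = 4, h_{su} = -5, giving D = -17 < 0, so the point is a saddle point.
h(16/17, 20/17) = 117/17.

117/17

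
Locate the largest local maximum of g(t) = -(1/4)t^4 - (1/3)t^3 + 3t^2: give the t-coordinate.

-3

g'(t) = -t^3 - t^2 + 6t. Setting g'(t) = 0 gives t ∈ {-3, 0, 2}.
Second-derivative test with g''(t) = -3t^2 - 2t + 6: g''(-3) = -15 < 0 ⇒ local maximum; g''(0) = 6 > 0 ⇒ local minimum; g''(2) = -10 < 0 ⇒ local maximum.
Thus g has its largest local maximum at t = -3, with value 63/4.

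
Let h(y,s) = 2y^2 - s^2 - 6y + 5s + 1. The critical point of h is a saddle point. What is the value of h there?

11/4

∂h/∂y = 4y - 6 = 0 and ∂h/∂s = -2s + 5 = 0, so (y, s) = (3/2, 5/2).
The Hessian has h_{yy} = 4, h_{ss} = -2, h_{ys} = 0, giving D = -8 < 0, so the point is a saddle point.
h(3/2, 5/2) = 11/4.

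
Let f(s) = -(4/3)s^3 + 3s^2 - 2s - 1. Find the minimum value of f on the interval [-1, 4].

The derivative is -4s^2 + 6s - 2, which vanishes at s = 1/2 and s = 1.
Evaluating at the critical points and endpoints: f(-1) = 16/3; f(1/2) = -17/12; f(1) = -4/3; f(4) = -139/3.
So the minimum is f(4) = -139/3.

-139/3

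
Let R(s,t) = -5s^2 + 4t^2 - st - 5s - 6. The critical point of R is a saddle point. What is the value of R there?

-386/81

∂R/∂s = -10s - t - 5 = 0 and ∂R/∂t = -s + 8t = 0, so (s, t) = (-40/81, -5/81).
The Hessian has R_{ss} = -10, R_{tt} = 8, R_{st} = -1, giving D = -81 < 0, so the point is a saddle point.
R(-40/81, -5/81) = -386/81.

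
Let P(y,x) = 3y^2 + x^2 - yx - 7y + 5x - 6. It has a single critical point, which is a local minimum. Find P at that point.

∂P/∂y = 6y - x - 7 = 0 and ∂P/∂x = -y + 2x + 5 = 0, so (y, x) = (9/11, -23/11).
The Hessian has P_{yy} = 6, P_{xx} = 2, P_{yx} = -1, giving D = 11 > 0 with P_{yy} > 0, so the point is a local minimum.
P(9/11, -23/11) = -155/11.

-155/11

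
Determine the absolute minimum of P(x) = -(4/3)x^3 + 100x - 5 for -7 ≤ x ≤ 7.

Differentiating, P'(x) = -4x^2 + 100; which vanishes at x = -5 and x = 5.
Evaluating at the critical points and endpoints: P(-7) = -743/3,  P(-5) = -1015/3,  P(5) = 985/3,  P(7) = 713/3.
The minimum over the interval is -1015/3, attained at x = -5.

-1015/3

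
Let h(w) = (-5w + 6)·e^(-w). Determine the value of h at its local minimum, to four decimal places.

h'(w) = (-5)·e^(-w) + (-5w + 6)·(-1)·e^(-w) = (5w - 11)·e^(-w). Since e^(-w) > 0, the only critical point is w = 11/5.
h''(11/5) has the same sign as 5 > 0, so this is a local minimum.
h(11/5) = (-5)·e^(-11/5) ≈ -0.5540.

-0.5540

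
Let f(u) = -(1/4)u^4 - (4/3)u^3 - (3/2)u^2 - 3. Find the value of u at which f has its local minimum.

Critical points: f'(u) = -u^3 - 4u^2 - 3u vanishes at u = -3, -1, 0.
Since f''(u) = -3u^2 - 8u - 3, we get f''(-3) = -6 < 0 ⇒ local maximum; f''(-1) = 2 > 0 ⇒ local minimum; f''(0) = -3 < 0 ⇒ local maximum.
So the local minimum value is f(-1) = -41/12.

-1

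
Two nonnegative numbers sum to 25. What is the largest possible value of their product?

With x + y = 25, the product is P(x) = x(25 − x).
P'(x) = 25 − 2x = 0 gives x = 25/2; P'' = −2 < 0, so this is the maximum.
P = 25/2·25/2 = 625/4.

625/4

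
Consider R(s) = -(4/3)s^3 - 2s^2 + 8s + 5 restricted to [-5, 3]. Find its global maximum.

R'(s) = -4s^2 - 4s + 8, which vanishes at s = -2 and s = 1.
Compare values at every candidate in [-5, 3]: R(-5) = 245/3, R(-2) = -25/3, R(1) = 29/3, R(3) = -25.
The maximum over the interval is 245/3, attained at s = -5.

245/3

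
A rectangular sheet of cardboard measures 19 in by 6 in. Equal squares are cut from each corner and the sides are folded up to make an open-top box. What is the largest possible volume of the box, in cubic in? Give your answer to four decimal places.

72.6221

With cut size x, the volume is V(x) = x(19 − 2x)(6 − 2x) for 0 < x < 3.
V'(x) = 12x^2 − 100x + 114. Setting V'(x) = 0 gives x ≈ 1.3629 (the root in (0, 3)).
V''(x) = 24x − 100 is negative there, so this is the maximum; V ≈ 72.6221.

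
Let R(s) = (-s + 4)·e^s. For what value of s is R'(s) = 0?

3

R'(s) = (-1)·e^s + (-s + 4)·1·e^s = (-s + 3)·e^s. Since e^s > 0, the only critical point is s = 3.
R''(3) has the same sign as -1 < 0, so this is a local maximum.
R(3) = (1)·e^(3) ≈ 20.0855.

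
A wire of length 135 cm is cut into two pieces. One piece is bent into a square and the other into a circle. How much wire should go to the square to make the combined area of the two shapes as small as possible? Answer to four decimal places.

75.6134

Let x be the length used for the square. Square side x/4; circle radius (135−x)/(2π).
A(x) = (x/4)² + π·((135−x)/(2π))² = x²/16 + (135−x)²/(4π) for 0 ≤ x ≤ 135. A'(x) = x/8 − (135−x)/(2π) = 0 gives x = 4·135/(π+4) ≈ 75.6134.
A'' = 1/8 + 1/(2π) > 0, so this gives the minimum combined area; x ≈ 75.6134 cm to the square.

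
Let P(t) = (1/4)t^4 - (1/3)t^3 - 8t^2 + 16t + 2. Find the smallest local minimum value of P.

-314/3

Critical points: P'(t) = t^3 - t^2 - 16t + 16 vanishes at t = -4, 1, 4.
Since P''(t) = 3t^2 - 2t - 16, we get P''(-4) = 40 > 0 ⇒ local minimum; P''(1) = -15 < 0 ⇒ local maximum; P''(4) = 24 > 0 ⇒ local minimum.
Thus P has its smallest local minimum at t = -4, with value -314/3.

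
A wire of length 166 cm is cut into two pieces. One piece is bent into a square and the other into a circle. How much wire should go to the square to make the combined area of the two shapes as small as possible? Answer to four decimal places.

92.9765

Let x be the length used for the square. Square side x/4; circle radius (166−x)/(2π).
A(x) = (x/4)² + π·((166−x)/(2π))² = x²/16 + (166−x)²/(4π) for 0 ≤ x ≤ 166. A'(x) = x/8 − (166−x)/(2π) = 0 gives x = 4·166/(π+4) ≈ 92.9765.
A'' = 1/8 + 1/(2π) > 0, so this gives the minimum combined area; x ≈ 92.9765 cm to the square.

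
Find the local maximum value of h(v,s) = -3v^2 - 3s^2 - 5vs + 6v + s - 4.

37/11

∂h/∂v = -6v - 5s + 6 = 0 and ∂h/∂s = -5v - 6s + 1 = 0, so (v, s) = (31/11, -24/11).
The Hessian has h_{vv} = -6, h_{ss} = -6, h_{vs} = -5, giving D = 11 > 0 with h_{vv} < 0, so the point is a local maximum.
h(31/11, -24/11) = 37/11.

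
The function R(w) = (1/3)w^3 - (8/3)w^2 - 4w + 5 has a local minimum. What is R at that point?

-43

R'(w) = w^2 - (16/3)w - 4 = 0 at w = -2/3, 6.
Second-derivative test with R''(w) = 2w - 16/3: R''(-2/3) = -20/3 < 0 ⇒ local maximum; R''(6) = 20/3 > 0 ⇒ local minimum.
Thus R has its local minimum at w = 6, with value -43.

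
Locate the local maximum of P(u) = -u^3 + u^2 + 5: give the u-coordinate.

P'(u) = -3u^2 + 2u. Setting P'(u) = 0 gives u ∈ {0, 2/3}.
Second-derivative test with P''(u) = -6u + 2: P''(0) = 2 > 0 ⇒ local minimum; P''(2/3) = -2 < 0 ⇒ local maximum.
The local maximum is P(2/3) = 139/27.

2/3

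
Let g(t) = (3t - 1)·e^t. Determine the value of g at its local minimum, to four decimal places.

By the product rule, g'(t) = (3t + 2)·e^t. Since e^t > 0, the only critical point is t = -2/3.
g''(-2/3) has the same sign as 3 > 0, so this is a local minimum.
g(-2/3) = (-3)·e^(-2/3) ≈ -1.5403.

-1.5403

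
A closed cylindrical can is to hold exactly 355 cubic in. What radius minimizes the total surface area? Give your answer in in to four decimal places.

With radius r and height h, πr²h = 355 so h = 355/(πr²), and S(r) = 2πr² + 2πrh = 2πr² + 2·355/r.
S'(r) = 4πr − 2·355/r² = 0 ⇒ r³ = 355/(2π), so r ≈ 3.8372 and h = 2r ≈ 7.6744.
S''(r) = 4π + 4·355/r³ > 0, so this is the minimum; S ≈ 277.5450.

3.8372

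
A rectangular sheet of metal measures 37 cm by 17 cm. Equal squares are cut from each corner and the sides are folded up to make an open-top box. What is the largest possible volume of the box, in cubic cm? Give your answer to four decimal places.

With cut size x, the volume is V(x) = x(37 − 2x)(17 − 2x) for 0 < x < 8.5.
V'(x) = 12x^2 − 216x + 629. Setting V'(x) = 0 gives x ≈ 3.6537 (the root in (0, 8.5)).
V''(x) = 24x − 216 is negative there, so this is the maximum; V ≈ 1051.5294.

1051.5294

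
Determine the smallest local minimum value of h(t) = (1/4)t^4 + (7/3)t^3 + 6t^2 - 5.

-5

h'(t) = t^3 + 7t^2 + 12t = 0 at t = -4, -3, 0.
h''(t) = 3t^2 + 14t + 12. h''(-4) = 4 > 0 ⇒ local minimum; h''(-3) = -3 < 0 ⇒ local maximum; h''(0) = 12 > 0 ⇒ local minimum.
The smallest local minimum is h(0) = -5.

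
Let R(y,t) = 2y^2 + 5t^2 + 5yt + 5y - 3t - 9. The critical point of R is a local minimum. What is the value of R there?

∂R/∂y = 4y + 5t + 5 = 0 and ∂R/∂t = 5y + 10t - 3 = 0, so (y, t) = (-13/3, 37/15).
The Hessian has R_{yy} = 4, R_{tt} = 10, R_{yt} = 5, giving D = 15 > 0 with R_{yy} > 0, so the point is a local minimum.
R(-13/3, 37/15) = -353/15.

-353/15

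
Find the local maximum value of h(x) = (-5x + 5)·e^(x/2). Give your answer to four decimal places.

6.0653

By the product rule, h'(x) = (-(5/2)x - 5/2)·e^(x/2). Since e^(x/2) > 0, the only critical point is x = -1.
h''(-1) has the same sign as -5/2 < 0, so this is a local maximum.
h(-1) = (10)·e^(-1/2) ≈ 6.0653.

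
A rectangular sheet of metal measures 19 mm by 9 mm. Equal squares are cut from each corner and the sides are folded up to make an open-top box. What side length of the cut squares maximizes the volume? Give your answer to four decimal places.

With cut size x, the volume is V(x) = x(19 − 2x)(9 − 2x) for 0 < x < 4.5.
V'(x) = 12x^2 − 112x + 171. Setting V'(x) = 0 gives x ≈ 1.9230 (the root in (0, 4.5)).
V''(x) = 24x − 112 is negative there, so this is the maximum; V ≈ 150.1934.

1.9230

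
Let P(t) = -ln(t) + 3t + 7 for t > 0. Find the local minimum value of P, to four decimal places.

P'(t) = -1/t + 3 = 0 gives t = 1/3.
P''(t) = 1/t², which is positive for t > 0, so this is a local minimum.
P(1/3) = -1·ln(1/3) + 1 + 7 ≈ 9.0986.

9.0986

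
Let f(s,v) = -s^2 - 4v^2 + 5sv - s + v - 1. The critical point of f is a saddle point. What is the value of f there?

∂f/∂s = -2s + 5v - 1 = 0 and ∂f/∂v = 5s - 8v + 1 = 0, so (s, v) = (1/3, 1/3).
The Hessian has f_{ss} = -2, f_{vv} = -8, f_{sv} = 5, giving D = -9 < 0, so the point is a saddle point.
f(1/3, 1/3) = -1.

-1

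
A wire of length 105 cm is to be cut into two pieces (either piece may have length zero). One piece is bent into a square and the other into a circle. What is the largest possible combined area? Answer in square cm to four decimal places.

Let x be the length used for the square. Square side x/4; circle radius (105−x)/(2π).
A(x) = (x/4)² + π·((105−x)/(2π))² = x²/16 + (105−x)²/(4π) for 0 ≤ x ≤ 105. A'(x) = x/8 − (105−x)/(2π) = 0 gives x = 4·105/(π+4) ≈ 58.8104.
A'' > 0, so the interior critical point is a minimum; the maximum is at an endpoint. A(0) = 877.3416 and A(105) = 689.0625, so the largest area is 877.3416.

877.3416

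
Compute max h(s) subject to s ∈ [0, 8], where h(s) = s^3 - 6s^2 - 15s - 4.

4

h'(s) = 3s^2 - 12s - 15, whose only zero in [0, 8] is s = 5.
Candidates: h(0) = -4, h(5) = -104, h(8) = 4.
The maximum over the interval is 4, attained at s = 8.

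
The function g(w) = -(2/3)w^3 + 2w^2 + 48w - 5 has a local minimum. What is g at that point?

g'(w) = -2w^2 + 4w + 48. Setting g'(w) = 0 gives w ∈ {-4, 6}.
g''(w) = -4w + 4. g''(-4) = 20 > 0 ⇒ local minimum; g''(6) = -20 < 0 ⇒ local maximum.
Thus g has its local minimum at w = -4, with value -367/3.

-367/3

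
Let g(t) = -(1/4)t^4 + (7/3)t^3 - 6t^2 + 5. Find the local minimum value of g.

g'(t) = -t^3 + 7t^2 - 12t = 0 at t = 0, 3, 4.
Second-derivative test with g''(t) = -3t^2 + 14t - 12: g''(0) = -12 < 0 ⇒ local maximum; g''(3) = 3 > 0 ⇒ local minimum; g''(4) = -4 < 0 ⇒ local maximum.
The local minimum is g(3) = -25/4.

-25/4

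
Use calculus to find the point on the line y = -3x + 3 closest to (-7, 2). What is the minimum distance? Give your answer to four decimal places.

Minimize D(x)^2 = (x + 7)^2 + (-3x + 1)^2.
d/dx[D^2] = 2(x + 7) + 2·(-3)·(-3x + 1) = 0 ⇒ x = -2/5.
Then y = 21/5 and the distance is √(242/5) ≈ 6.9570.

6.9570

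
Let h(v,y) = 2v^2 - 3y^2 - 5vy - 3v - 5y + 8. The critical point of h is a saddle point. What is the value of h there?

∂h/∂v = 4v - 5y - 3 = 0 and ∂h/∂y = -5v - 6y - 5 = 0, so (v, y) = (-1/7, -5/7).
The Hessian has h_{vv} = 4, h_{yy} = -6, h_{vy} = -5, giving D = -49 < 0, so the point is a saddle point.
h(-1/7, -5/7) = 10.

10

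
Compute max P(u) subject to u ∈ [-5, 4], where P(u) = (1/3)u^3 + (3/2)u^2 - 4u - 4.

76/3

The derivative is u^2 + 3u - 4, which vanishes at u = -4 and u = 1.
Candidates: P(-5) = 71/6; P(-4) = 44/3; P(1) = -37/6; P(4) = 76/3.
The maximum over the interval is 76/3, attained at u = 4.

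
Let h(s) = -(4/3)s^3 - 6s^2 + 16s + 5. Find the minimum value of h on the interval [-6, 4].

-337/3

Differentiating, h'(s) = -4s^2 - 12s + 16; which vanishes at s = -4 and s = 1.
Compare values at every candidate in [-6, 4]: h(-6) = -19; h(-4) = -209/3; h(1) = 41/3; h(4) = -337/3.
The minimum over the interval is -337/3, attained at s = 4.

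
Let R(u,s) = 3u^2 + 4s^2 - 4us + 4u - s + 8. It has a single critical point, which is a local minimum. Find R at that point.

205/32

∂R/∂u = 6u - 4s + 4 = 0 and ∂R/∂s = -4u + 8s - 1 = 0, so (u, s) = (-7/8, -5/16).
The Hessian has R_{uu} = 6, R_{ss} = 8, R_{us} = -4, giving D = 32 > 0 with R_{uu} > 0, so the point is a local minimum.
R(-7/8, -5/16) = 205/32.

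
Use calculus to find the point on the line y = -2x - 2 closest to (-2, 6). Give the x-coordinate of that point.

Minimize D(x)^2 = (x + 2)^2 + (-2x - 8)^2.
d/dx[D^2] = 2(x + 2) + 2·(-2)·(-2x - 8) = 0 ⇒ x = -18/5.
Then y = 26/5 and the distance is √(16/5) ≈ 1.7889.

-18/5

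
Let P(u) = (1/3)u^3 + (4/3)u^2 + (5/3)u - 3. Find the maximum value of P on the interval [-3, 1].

Differentiating, P'(u) = u^2 + (8/3)u + 5/3; which vanishes at u = -5/3 and u = -1.
Evaluating at the critical points and endpoints: P(-3) = -5; P(-5/3) = -293/81; P(-1) = -11/3; P(1) = 1/3.
The maximum over the interval is 1/3, attained at u = 1.

1/3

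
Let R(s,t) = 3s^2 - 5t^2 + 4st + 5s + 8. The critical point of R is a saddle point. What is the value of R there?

483/76

∂R/∂s = 6s + 4t + 5 = 0 and ∂R/∂t = 4s - 10t = 0, so (s, t) = (-25/38, -5/19).
The Hessian has R_{ss} = 6, R_{tt} = -10, R_{st} = 4, giving D = -76 < 0, so the point is a saddle point.
R(-25/38, -5/19) = 483/76.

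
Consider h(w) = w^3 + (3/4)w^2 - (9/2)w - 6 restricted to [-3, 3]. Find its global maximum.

57/4

Differentiating, h'(w) = 3w^2 + (3/2)w - 9/2; which vanishes at w = -3/2 and w = 1.
Evaluating at the critical points and endpoints: h(-3) = -51/4,  h(-3/2) = -15/16,  h(1) = -35/4,  h(3) = 57/4.
Hence the absolute maximum is 57/4 at w = 3.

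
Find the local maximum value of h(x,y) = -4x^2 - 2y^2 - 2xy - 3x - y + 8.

∂h/∂x = -8x - 2y - 3 = 0 and ∂h/∂y = -2x - 4y - 1 = 0, so (x, y) = (-5/14, -1/14).
The Hessian has h_{xx} = -8, h_{yy} = -4, h_{xy} = -2, giving D = 28 > 0 with h_{xx} < 0, so the point is a local maximum.
h(-5/14, -1/14) = 60/7.

60/7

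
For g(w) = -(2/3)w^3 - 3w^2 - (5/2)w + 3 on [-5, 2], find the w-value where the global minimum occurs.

2

Differentiating, g'(w) = -2w^2 - 6w - 5/2; which vanishes at w = -5/2 and w = -1/2.
Compare values at every candidate in [-5, 2]: g(-5) = 143/6, g(-5/2) = 11/12, g(-1/2) = 43/12, g(2) = -58/3.
The minimum over the interval is -58/3, attained at w = 2.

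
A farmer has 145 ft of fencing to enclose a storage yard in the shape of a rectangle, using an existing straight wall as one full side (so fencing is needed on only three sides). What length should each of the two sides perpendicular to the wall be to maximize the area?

Let the sides perpendicular to the wall have length x and the parallel side y, so 2x + y = 145 and the area is A = xy = x(145 − 2x).
A'(x) = 145 − 4x = 0 gives x = 145/4, and A''(x) = −4 < 0 confirms a maximum.
Then y = 145 − 2·145/4 = 145/2 and A = 21025/8.

145/4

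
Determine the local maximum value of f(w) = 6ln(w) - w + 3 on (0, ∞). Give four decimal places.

f'(w) = 6/w − 1 = 0 gives w = 6.
f''(w) = -6/w², which is negative for w > 0, so this is a local maximum.
f(6) = 6·ln(6) - 6 + 3 ≈ 7.7506.

7.7506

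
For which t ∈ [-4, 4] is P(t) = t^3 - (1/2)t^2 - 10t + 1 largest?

P'(t) = 3t^2 - t - 10, which vanishes at t = -5/3 and t = 2.
Candidates: P(-4) = -31,  P(-5/3) = 629/54,  P(2) = -13,  P(4) = 17.
Hence the absolute maximum is 17 at t = 4.

4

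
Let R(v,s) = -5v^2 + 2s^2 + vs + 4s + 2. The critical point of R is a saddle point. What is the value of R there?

∂R/∂v = -10v + s = 0 and ∂R/∂s = v + 4s + 4 = 0, so (v, s) = (-4/41, -40/41).
The Hessian has R_{vv} = -10, R_{ss} = 4, R_{vs} = 1, giving D = -41 < 0, so the point is a saddle point.
R(-4/41, -40/41) = 2/41.

2/41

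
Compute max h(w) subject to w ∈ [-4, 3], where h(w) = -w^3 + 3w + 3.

The derivative is -3w^2 + 3, which vanishes at w = -1 and w = 1.
Candidates: h(-4) = 55,  h(-1) = 1,  h(1) = 5,  h(3) = -15.
So the maximum is h(-4) = 55.

55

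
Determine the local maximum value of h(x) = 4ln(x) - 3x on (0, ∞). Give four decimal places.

-2.8493

h'(x) = 4/x − 3 = 0 gives x = 4/3.
h''(x) = -4/x², which is negative for x > 0, so this is a local maximum.
h(4/3) = 4·ln(4/3) - 4 ≈ -2.8493.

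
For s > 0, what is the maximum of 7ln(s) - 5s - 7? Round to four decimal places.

R'(s) = 7/s − 5 = 0 gives s = 7/5.
R''(s) = -7/s², which is negative for s > 0, so this is a local maximum.
R(7/5) = 7·ln(7/5) - 7 - 7 ≈ -11.6447.

-11.6447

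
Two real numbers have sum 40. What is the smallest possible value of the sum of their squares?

With a + b = 40, a^2 + b^2 = a^2 + (40 − a)^2.
The derivative 2a − 2(40 − a) = 4a − 80 vanishes at a = 20; second derivative 4 > 0, a minimum.
The minimum is 2·(20)^2 = 800.

800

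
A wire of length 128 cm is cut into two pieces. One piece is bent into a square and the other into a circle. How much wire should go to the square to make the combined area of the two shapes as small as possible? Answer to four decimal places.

Let x be the length used for the square. Square side x/4; circle radius (128−x)/(2π).
A(x) = (x/4)² + π·((128−x)/(2π))² = x²/16 + (128−x)²/(4π) for 0 ≤ x ≤ 128. A'(x) = x/8 − (128−x)/(2π) = 0 gives x = 4·128/(π+4) ≈ 71.6927.
A'' = 1/8 + 1/(2π) > 0, so this gives the minimum combined area; x ≈ 71.6927 cm to the square.

71.6927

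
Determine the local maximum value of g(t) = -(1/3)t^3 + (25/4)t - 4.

77/12

g'(t) = -t^2 + 25/4. Setting g'(t) = 0 gives t ∈ {-5/2, 5/2}.
Since g''(t) = -2t, we get g''(-5/2) = 5 > 0 ⇒ local minimum; g''(5/2) = -5 < 0 ⇒ local maximum.
So the local maximum value is g(5/2) = 77/12.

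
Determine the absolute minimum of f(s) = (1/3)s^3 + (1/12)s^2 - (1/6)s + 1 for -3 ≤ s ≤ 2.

Differentiating, f'(s) = s^2 + (1/6)s - 1/6; which vanishes at s = -1/2 and s = 1/3.
Candidates: f(-3) = -27/4; f(-1/2) = 17/16; f(1/3) = 313/324; f(2) = 11/3.
The minimum over the interval is -27/4, attained at s = -3.

-27/4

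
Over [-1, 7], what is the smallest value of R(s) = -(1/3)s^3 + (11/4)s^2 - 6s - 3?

Differentiating, R'(s) = -s^2 + (11/2)s - 6; which vanishes at s = 3/2 and s = 4.
Candidates: R(-1) = 73/12; R(3/2) = -111/16; R(4) = -13/3; R(7) = -295/12.
The minimum over the interval is -295/12, attained at s = 7.

-295/12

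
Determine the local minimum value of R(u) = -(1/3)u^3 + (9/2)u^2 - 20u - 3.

R'(u) = -u^2 + 9u - 20 = 0 at u = 4, 5.
Second-derivative test with R''(u) = -2u + 9: R''(4) = 1 > 0 ⇒ local minimum; R''(5) = -1 < 0 ⇒ local maximum.
So the local minimum value is R(4) = -97/3.

-97/3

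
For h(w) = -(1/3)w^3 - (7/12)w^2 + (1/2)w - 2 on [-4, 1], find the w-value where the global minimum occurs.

-3/2

Differentiating, h'(w) = -w^2 - (7/6)w + 1/2; which vanishes at w = -3/2 and w = 1/3.
Candidates: h(-4) = 8,  h(-3/2) = -47/16,  h(1/3) = -619/324,  h(1) = -29/12.
Hence the absolute minimum is -47/16 at w = -3/2.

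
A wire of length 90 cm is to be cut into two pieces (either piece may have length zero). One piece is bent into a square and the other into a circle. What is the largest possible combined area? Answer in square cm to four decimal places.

Let x be the length used for the square. Square side x/4; circle radius (90−x)/(2π).
A(x) = (x/4)² + π·((90−x)/(2π))² = x²/16 + (90−x)²/(4π) for 0 ≤ x ≤ 90. A'(x) = x/8 − (90−x)/(2π) = 0 gives x = 4·90/(π+4) ≈ 50.4089.
A'' > 0, so the interior critical point is a minimum; the maximum is at an endpoint. A(0) = 644.5775 and A(90) = 506.2500, so the largest area is 644.5775.

644.5775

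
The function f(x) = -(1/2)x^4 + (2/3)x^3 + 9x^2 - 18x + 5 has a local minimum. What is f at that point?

-23/6

Critical points: f'(x) = -2x^3 + 2x^2 + 18x - 18 vanishes at x = -3, 1, 3.
Second-derivative test with f''(x) = -6x^2 + 4x + 18: f''(-3) = -48 < 0 ⇒ local maximum; f''(1) = 16 > 0 ⇒ local minimum; f''(3) = -24 < 0 ⇒ local maximum.
So the local minimum value is f(1) = -23/6.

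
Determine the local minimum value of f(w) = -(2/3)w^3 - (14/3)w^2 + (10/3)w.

Critical points: f'(w) = -2w^2 - (28/3)w + 10/3 vanishes at w = -5, 1/3.
Since f''(w) = -4w - 28/3, we get f''(-5) = 32/3 > 0 ⇒ local minimum; f''(1/3) = -32/3 < 0 ⇒ local maximum.
Thus f has its local minimum at w = -5, with value -50.

-50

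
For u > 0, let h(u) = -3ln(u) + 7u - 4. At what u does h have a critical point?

3/7

h'(u) = -3/u + 7 = 0 gives u = 3/7.
h''(u) = 3/u², which is positive for u > 0, so this is a local minimum.
h(3/7) = -3·ln(3/7) + 3 - 4 ≈ 1.5419.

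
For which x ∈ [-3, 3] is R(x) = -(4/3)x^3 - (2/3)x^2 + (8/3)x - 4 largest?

-3

R'(x) = -4x^2 - (4/3)x + 8/3, which vanishes at x = -1 and x = 2/3.
Evaluating at the critical points and endpoints: R(-3) = 18, R(-1) = -6, R(2/3) = -236/81, R(3) = -38.
Hence the absolute maximum is 18 at x = -3.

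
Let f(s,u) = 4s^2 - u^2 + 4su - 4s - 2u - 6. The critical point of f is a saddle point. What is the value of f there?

-7

∂f/∂s = 8s + 4u - 4 = 0 and ∂f/∂u = 4s - 2u - 2 = 0, so (s, u) = (1/2, 0).
The Hessian has f_{ss} = 8, f_{uu} = -2, f_{su} = 4, giving D = -32 < 0, so the point is a saddle point.
f(1/2, 0) = -7.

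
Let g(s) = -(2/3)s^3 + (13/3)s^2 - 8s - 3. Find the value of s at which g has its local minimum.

g'(s) = -2s^2 + (26/3)s - 8 = 0 at s = 4/3, 3.
Since g''(s) = -4s + 26/3, we get g''(4/3) = 10/3 > 0 ⇒ local minimum; g''(3) = -10/3 < 0 ⇒ local maximum.
So the local minimum value is g(4/3) = -611/81.

4/3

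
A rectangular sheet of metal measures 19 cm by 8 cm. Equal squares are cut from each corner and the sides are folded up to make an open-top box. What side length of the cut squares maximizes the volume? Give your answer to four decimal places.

With cut size x, the volume is V(x) = x(19 − 2x)(8 − 2x) for 0 < x < 4.
V'(x) = 12x^2 − 108x + 152. Setting V'(x) = 0 gives x ≈ 1.7462 (the root in (0, 4)).
V''(x) = 24x − 108 is negative there, so this is the maximum; V ≈ 122.0630.

1.7462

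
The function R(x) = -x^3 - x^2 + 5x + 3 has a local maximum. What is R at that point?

R'(x) = -3x^2 - 2x + 5. Setting R'(x) = 0 gives x ∈ {-5/3, 1}.
Second-derivative test with R''(x) = -6x - 2: R''(-5/3) = 8 > 0 ⇒ local minimum; R''(1) = -8 < 0 ⇒ local maximum.
Thus R has its local maximum at x = 1, with value 6.

6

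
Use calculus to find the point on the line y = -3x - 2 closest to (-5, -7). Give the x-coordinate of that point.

1

Minimize D(x)^2 = (x + 5)^2 + (-3x + 5)^2.
d/dx[D^2] = 2(x + 5) + 2·(-3)·(-3x + 5) = 0 ⇒ x = 1.
Then y = -5 and the distance is √(40) ≈ 6.3246.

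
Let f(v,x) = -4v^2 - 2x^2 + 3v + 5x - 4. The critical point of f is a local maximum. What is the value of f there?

∂f/∂v = -8v + 3 = 0 and ∂f/∂x = -4x + 5 = 0, so (v, x) = (3/8, 5/4).
The Hessian has f_{vv} = -8, f_{xx} = -4, f_{vx} = 0, giving D = 32 > 0 with f_{vv} < 0, so the point is a local maximum.
f(3/8, 5/4) = -5/16.

-5/16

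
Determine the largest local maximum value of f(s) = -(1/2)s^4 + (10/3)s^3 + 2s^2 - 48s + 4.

220/3

f'(s) = -2s^3 + 10s^2 + 4s - 48 = 0 at s = -2, 3, 4.
f''(s) = -6s^2 + 20s + 4. f''(-2) = -60 < 0 ⇒ local maximum; f''(3) = 10 > 0 ⇒ local minimum; f''(4) = -12 < 0 ⇒ local maximum.
The largest local maximum is f(-2) = 220/3.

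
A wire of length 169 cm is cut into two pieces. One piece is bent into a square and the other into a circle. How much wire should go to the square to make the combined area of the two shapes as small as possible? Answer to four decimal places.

Let x be the length used for the square. Square side x/4; circle radius (169−x)/(2π).
A(x) = (x/4)² + π·((169−x)/(2π))² = x²/16 + (169−x)²/(4π) for 0 ≤ x ≤ 169. A'(x) = x/8 − (169−x)/(2π) = 0 gives x = 4·169/(π+4) ≈ 94.6568.
A'' = 1/8 + 1/(2π) > 0, so this gives the minimum combined area; x ≈ 94.6568 cm to the square.

94.6568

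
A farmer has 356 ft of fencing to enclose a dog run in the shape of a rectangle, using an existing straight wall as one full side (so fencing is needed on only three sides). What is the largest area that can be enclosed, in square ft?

15842

Let the sides perpendicular to the wall have length x and the parallel side y, so 2x + y = 356 and the area is A = xy = x(356 − 2x).
A'(x) = 356 − 4x = 0 gives x = 89, and A''(x) = −4 < 0 confirms a maximum.
Then y = 356 − 2·89 = 178 and A = 15842.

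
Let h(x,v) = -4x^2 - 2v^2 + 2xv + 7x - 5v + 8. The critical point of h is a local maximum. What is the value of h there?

∂h/∂x = -8x + 2v + 7 = 0 and ∂h/∂v = 2x - 4v - 5 = 0, so (x, v) = (9/14, -13/14).
The Hessian has h_{xx} = -8, h_{vv} = -4, h_{xv} = 2, giving D = 28 > 0 with h_{xx} < 0, so the point is a local maximum.
h(9/14, -13/14) = 88/7.

88/7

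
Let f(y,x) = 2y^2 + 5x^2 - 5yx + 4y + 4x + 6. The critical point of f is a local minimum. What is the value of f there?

-34/5

∂f/∂y = 4y - 5x + 4 = 0 and ∂f/∂x = -5y + 10x + 4 = 0, so (y, x) = (-4, -12/5).
The Hessian has f_{yy} = 4, f_{xx} = 10, f_{yx} = -5, giving D = 15 > 0 with f_{yy} > 0, so the point is a local minimum.
f(-4, -12/5) = -34/5.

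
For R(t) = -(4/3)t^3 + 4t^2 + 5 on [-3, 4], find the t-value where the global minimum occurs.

Differentiating, R'(t) = -4t^2 + 8t; which vanishes at t = 0 and t = 2.
Compare values at every candidate in [-3, 4]: R(-3) = 77,  R(0) = 5,  R(2) = 31/3,  R(4) = -49/3.
Hence the absolute minimum is -49/3 at t = 4.

4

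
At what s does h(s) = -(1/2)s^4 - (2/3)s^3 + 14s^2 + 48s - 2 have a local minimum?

-2

h'(s) = -2s^3 - 2s^2 + 28s + 48 = 0 at s = -3, -2, 4.
h''(s) = -6s^2 - 4s + 28. h''(-3) = -14 < 0 ⇒ local maximum; h''(-2) = 12 > 0 ⇒ local minimum; h''(4) = -84 < 0 ⇒ local maximum.
Thus h has its local minimum at s = -2, with value -134/3.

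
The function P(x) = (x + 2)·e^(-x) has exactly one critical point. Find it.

-1

By the product rule, P'(x) = (-x - 1)·e^(-x). Since e^(-x) > 0, the only critical point is x = -1.
P''(-1) has the same sign as -1 < 0, so this is a local maximum.
P(-1) = (1)·e^(1) ≈ 2.7183.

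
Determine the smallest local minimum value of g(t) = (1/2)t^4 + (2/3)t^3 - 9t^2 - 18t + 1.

-151/2

g'(t) = 2t^3 + 2t^2 - 18t - 18 = 0 at t = -3, -1, 3.
Since g''(t) = 6t^2 + 4t - 18, we get g''(-3) = 24 > 0 ⇒ local minimum; g''(-1) = -16 < 0 ⇒ local maximum; g''(3) = 48 > 0 ⇒ local minimum.
So the smallest local minimum value is g(3) = -151/2.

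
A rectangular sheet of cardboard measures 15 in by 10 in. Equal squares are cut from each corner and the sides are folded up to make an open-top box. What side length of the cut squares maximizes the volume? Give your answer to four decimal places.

1.9619

With cut size x, the volume is V(x) = x(15 − 2x)(10 − 2x) for 0 < x < 5.
V'(x) = 12x^2 − 100x + 150. Setting V'(x) = 0 gives x ≈ 1.9619 (the root in (0, 5)).
V''(x) = 24x − 100 is negative there, so this is the maximum; V ≈ 132.0382.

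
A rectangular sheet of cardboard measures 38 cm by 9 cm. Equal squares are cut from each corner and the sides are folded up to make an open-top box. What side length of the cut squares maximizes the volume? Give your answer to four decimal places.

2.1009

With cut size x, the volume is V(x) = x(38 − 2x)(9 − 2x) for 0 < x < 4.5.
V'(x) = 12x^2 − 188x + 342. Setting V'(x) = 0 gives x ≈ 2.1009 (the root in (0, 4.5)).
V''(x) = 24x − 188 is negative there, so this is the maximum; V ≈ 340.7041.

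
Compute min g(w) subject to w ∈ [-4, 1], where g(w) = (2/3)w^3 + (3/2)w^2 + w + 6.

-50/3

The derivative is 2w^2 + 3w + 1, which vanishes at w = -1 and w = -1/2.
Compare values at every candidate in [-4, 1]: g(-4) = -50/3,  g(-1) = 35/6,  g(-1/2) = 139/24,  g(1) = 55/6.
Hence the absolute minimum is -50/3 at w = -4.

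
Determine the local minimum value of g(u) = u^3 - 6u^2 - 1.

g'(u) = 3u^2 - 12u = 0 at u = 0, 4.
Since g''(u) = 6u - 12, we get g''(0) = -12 < 0 ⇒ local maximum; g''(4) = 12 > 0 ⇒ local minimum.
So the local minimum value is g(4) = -33.

-33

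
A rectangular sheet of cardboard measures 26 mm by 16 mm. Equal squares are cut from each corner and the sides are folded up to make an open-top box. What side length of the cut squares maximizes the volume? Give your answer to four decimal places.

With cut size x, the volume is V(x) = x(26 − 2x)(16 − 2x) for 0 < x < 8.
V'(x) = 12x^2 − 168x + 416. Setting V'(x) = 0 gives x ≈ 3.2141 (the root in (0, 8)).
V''(x) = 24x − 168 is negative there, so this is the maximum; V ≈ 602.1210.

3.2141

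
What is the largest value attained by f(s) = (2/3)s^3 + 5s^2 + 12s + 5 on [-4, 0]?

5

The derivative is 2s^2 + 10s + 12, which vanishes at s = -3 and s = -2.
Evaluating at the critical points and endpoints: f(-4) = -17/3, f(-3) = -4, f(-2) = -13/3, f(0) = 5.
Hence the absolute maximum is 5 at s = 0.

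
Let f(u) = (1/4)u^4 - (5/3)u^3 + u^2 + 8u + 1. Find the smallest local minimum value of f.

Critical points: f'(u) = u^3 - 5u^2 + 2u + 8 vanishes at u = -1, 2, 4.
Second-derivative test with f''(u) = 3u^2 - 10u + 2: f''(-1) = 15 > 0 ⇒ local minimum; f''(2) = -6 < 0 ⇒ local maximum; f''(4) = 10 > 0 ⇒ local minimum.
Thus f has its smallest local minimum at u = -1, with value -49/12.

-49/12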